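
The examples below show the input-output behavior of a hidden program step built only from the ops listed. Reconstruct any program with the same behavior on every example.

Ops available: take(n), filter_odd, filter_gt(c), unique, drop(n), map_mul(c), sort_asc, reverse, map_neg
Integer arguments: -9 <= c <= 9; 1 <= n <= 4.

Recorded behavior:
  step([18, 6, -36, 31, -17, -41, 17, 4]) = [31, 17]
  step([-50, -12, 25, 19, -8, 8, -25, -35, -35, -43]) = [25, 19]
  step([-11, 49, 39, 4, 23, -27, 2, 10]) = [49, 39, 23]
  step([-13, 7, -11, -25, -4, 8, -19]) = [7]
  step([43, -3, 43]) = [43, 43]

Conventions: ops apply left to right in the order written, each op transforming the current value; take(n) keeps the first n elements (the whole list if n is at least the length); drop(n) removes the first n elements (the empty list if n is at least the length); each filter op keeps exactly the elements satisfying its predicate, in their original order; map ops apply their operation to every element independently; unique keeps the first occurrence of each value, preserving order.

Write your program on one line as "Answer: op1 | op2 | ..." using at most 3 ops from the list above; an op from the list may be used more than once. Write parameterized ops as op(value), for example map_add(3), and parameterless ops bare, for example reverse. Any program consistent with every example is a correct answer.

filter_odd | filter_gt(-1)

Check, running the answer program on each example:
  [18, 6, -36, 31, -17, -41, 17, 4] -> [31, -17, -41, 17] -> [31, 17]
  [-50, -12, 25, 19, -8, 8, -25, -35, -35, -43] -> [25, 19, -25, -35, -35, -43] -> [25, 19]
  [-11, 49, 39, 4, 23, -27, 2, 10] -> [-11, 49, 39, 23, -27] -> [49, 39, 23]
  [-13, 7, -11, -25, -4, 8, -19] -> [-13, 7, -11, -25, -19] -> [7]
  [43, -3, 43] -> [43, -3, 43] -> [43, 43]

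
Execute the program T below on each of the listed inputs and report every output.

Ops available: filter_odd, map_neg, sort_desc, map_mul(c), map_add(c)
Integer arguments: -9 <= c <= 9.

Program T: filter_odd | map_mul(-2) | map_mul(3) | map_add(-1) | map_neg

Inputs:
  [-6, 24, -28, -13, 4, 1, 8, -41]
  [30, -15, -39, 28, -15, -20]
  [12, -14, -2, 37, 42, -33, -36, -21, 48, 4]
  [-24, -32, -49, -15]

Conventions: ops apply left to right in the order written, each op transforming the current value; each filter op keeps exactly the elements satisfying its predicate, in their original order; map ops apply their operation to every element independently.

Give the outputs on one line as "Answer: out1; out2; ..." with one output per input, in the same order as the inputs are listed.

Execution, op by op:
  [-6, 24, -28, -13, 4, 1, 8, -41] -> [-13, 1, -41] -> [26, -2, 82] -> [78, -6, 246] -> [77, -7, 245] -> [-77, 7, -245]
  [30, -15, -39, 28, -15, -20] -> [-15, -39, -15] -> [30, 78, 30] -> [90, 234, 90] -> [89, 233, 89] -> [-89, -233, -89]
  [12, -14, -2, 37, 42, -33, -36, -21, 48, 4] -> [37, -33, -21] -> [-74, 66, 42] -> [-222, 198, 126] -> [-223, 197, 125] -> [223, -197, -125]
  [-24, -32, -49, -15] -> [-49, -15] -> [98, 30] -> [294, 90] -> [293, 89] -> [-293, -89]

[-77, 7, -245]; [-89, -233, -89]; [223, -197, -125]; [-293, -89]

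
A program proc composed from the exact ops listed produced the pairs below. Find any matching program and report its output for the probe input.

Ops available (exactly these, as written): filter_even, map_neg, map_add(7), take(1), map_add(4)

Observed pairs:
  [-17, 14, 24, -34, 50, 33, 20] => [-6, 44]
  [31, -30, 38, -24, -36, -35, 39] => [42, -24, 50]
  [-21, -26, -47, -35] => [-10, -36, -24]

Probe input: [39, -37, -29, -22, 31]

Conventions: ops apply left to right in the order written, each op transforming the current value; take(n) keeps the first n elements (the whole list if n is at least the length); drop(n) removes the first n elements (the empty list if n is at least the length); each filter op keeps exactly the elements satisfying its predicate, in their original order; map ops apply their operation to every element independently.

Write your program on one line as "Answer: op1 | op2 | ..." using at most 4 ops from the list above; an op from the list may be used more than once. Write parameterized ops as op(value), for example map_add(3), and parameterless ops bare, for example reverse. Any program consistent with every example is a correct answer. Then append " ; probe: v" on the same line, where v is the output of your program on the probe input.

map_add(4) | map_add(7) | filter_even ; probe: [50, -26, -18, 42]

Check, running the answer program on each example:
  [-17, 14, 24, -34, 50, 33, 20] -> [-13, 18, 28, -30, 54, 37, 24] -> [-6, 25, 35, -23, 61, 44, 31] -> [-6, 44]
  [31, -30, 38, -24, -36, -35, 39] -> [35, -26, 42, -20, -32, -31, 43] -> [42, -19, 49, -13, -25, -24, 50] -> [42, -24, 50]
  [-21, -26, -47, -35] -> [-17, -22, -43, -31] -> [-10, -15, -36, -24] -> [-10, -36, -24]
  probe: [39, -37, -29, -22, 31] -> [43, -33, -25, -18, 35] -> [50, -26, -18, -11, 42] -> [50, -26, -18, 42]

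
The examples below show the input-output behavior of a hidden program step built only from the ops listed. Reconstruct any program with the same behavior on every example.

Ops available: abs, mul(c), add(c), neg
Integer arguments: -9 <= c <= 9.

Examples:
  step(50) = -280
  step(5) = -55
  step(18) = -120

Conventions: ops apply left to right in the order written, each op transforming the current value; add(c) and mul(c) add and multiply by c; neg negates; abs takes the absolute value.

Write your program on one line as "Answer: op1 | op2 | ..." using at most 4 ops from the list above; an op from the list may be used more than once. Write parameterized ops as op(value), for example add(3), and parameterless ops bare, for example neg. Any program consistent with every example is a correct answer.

add(6) | neg | mul(-5) | neg

Check, running the answer program on each example:
  50 -> 56 -> -56 -> 280 -> -280
  5 -> 11 -> -11 -> 55 -> -55
  18 -> 24 -> -24 -> 120 -> -120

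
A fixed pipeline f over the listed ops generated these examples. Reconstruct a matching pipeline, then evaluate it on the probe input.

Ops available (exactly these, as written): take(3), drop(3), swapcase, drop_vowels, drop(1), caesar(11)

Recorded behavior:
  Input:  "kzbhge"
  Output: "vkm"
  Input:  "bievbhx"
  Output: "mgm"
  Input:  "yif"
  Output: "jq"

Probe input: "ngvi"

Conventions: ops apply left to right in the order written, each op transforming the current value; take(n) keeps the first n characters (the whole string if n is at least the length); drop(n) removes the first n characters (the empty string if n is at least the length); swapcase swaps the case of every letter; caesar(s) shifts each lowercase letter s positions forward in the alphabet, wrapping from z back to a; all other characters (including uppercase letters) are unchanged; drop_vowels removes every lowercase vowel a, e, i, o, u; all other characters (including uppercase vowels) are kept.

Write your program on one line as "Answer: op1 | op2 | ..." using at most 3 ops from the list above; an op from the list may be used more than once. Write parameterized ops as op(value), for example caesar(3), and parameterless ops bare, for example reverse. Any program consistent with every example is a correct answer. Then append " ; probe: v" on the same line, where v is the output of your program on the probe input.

drop_vowels | take(3) | caesar(11) ; probe: "yrg"

Check, running the answer program on each example:
  "kzbhge" -> "kzbhg" -> "kzb" -> "vkm"
  "bievbhx" -> "bvbhx" -> "bvb" -> "mgm"
  "yif" -> "yf" -> "yf" -> "jq"
  probe: "ngvi" -> "ngv" -> "ngv" -> "yrg"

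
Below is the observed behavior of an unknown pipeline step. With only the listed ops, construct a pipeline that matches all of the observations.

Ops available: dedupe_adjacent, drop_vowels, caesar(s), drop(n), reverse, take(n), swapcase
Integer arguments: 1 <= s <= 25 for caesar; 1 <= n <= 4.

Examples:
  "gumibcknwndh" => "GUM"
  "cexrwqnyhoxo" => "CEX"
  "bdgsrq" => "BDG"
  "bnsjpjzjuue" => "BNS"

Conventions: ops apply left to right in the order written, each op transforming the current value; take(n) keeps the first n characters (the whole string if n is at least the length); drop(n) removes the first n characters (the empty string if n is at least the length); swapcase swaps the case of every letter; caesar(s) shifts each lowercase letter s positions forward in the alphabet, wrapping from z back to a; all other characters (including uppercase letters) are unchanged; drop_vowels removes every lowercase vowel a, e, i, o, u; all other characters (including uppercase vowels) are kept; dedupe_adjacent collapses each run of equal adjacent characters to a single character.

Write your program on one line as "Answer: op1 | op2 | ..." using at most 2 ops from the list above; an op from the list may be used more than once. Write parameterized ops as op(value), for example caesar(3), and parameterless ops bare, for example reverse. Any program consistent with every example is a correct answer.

take(3) | swapcase

Check, running the answer program on each example:
  "gumibcknwndh" -> "gum" -> "GUM"
  "cexrwqnyhoxo" -> "cex" -> "CEX"
  "bdgsrq" -> "bdg" -> "BDG"
  "bnsjpjzjuue" -> "bns" -> "BNS"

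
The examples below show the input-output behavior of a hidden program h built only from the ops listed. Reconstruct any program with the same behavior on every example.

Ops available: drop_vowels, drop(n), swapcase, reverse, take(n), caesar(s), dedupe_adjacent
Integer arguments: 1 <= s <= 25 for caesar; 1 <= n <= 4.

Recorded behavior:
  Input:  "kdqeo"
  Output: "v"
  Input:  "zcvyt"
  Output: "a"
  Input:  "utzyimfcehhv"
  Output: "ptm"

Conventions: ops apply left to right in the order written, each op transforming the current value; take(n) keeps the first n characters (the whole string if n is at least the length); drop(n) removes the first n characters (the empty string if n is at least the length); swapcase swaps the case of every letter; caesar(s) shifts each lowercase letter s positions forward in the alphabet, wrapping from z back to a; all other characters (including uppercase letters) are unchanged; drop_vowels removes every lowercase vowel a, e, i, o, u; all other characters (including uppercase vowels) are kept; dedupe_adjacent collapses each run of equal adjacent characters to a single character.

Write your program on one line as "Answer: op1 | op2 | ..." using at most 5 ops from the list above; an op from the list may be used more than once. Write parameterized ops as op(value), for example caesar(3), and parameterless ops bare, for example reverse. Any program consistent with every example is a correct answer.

drop(3) | drop(1) | caesar(2) | caesar(5) | take(3)

Check, running the answer program on each example:
  "kdqeo" -> "eo" -> "o" -> "q" -> "v" -> "v"
  "zcvyt" -> "yt" -> "t" -> "v" -> "a" -> "a"
  "utzyimfcehhv" -> "yimfcehhv" -> "imfcehhv" -> "kohegjjx" -> "ptmjlooc" -> "ptm"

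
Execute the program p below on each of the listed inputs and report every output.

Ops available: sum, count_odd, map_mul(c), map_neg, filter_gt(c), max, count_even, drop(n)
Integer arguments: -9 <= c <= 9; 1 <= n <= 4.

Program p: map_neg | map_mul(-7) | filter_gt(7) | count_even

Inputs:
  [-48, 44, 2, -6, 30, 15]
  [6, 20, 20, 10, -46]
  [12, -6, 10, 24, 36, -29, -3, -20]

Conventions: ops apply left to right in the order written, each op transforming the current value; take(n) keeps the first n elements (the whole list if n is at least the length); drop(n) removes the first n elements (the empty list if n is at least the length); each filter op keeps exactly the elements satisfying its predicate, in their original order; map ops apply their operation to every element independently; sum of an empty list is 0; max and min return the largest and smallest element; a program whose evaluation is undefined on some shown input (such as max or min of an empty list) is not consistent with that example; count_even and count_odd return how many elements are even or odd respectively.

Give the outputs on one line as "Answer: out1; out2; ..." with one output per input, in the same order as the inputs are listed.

Execution, op by op:
  [-48, 44, 2, -6, 30, 15] -> [48, -44, -2, 6, -30, -15] -> [-336, 308, 14, -42, 210, 105] -> [308, 14, 210, 105] -> 3
  [6, 20, 20, 10, -46] -> [-6, -20, -20, -10, 46] -> [42, 140, 140, 70, -322] -> [42, 140, 140, 70] -> 4
  [12, -6, 10, 24, 36, -29, -3, -20] -> [-12, 6, -10, -24, -36, 29, 3, 20] -> [84, -42, 70, 168, 252, -203, -21, -140] -> [84, 70, 168, 252] -> 4

3; 4; 4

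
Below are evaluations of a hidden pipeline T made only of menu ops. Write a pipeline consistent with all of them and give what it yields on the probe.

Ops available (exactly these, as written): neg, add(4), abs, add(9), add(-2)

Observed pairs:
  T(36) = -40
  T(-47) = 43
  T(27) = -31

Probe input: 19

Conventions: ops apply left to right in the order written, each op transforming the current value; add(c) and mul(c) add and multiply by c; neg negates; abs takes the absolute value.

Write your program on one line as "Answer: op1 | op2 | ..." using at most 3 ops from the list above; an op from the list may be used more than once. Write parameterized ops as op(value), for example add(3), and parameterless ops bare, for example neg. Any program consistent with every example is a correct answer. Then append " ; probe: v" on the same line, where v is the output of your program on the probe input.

add(4) | neg ; probe: -23

Check, running the answer program on each example:
  36 -> 40 -> -40
  -47 -> -43 -> 43
  27 -> 31 -> -31
  probe: 19 -> 23 -> -23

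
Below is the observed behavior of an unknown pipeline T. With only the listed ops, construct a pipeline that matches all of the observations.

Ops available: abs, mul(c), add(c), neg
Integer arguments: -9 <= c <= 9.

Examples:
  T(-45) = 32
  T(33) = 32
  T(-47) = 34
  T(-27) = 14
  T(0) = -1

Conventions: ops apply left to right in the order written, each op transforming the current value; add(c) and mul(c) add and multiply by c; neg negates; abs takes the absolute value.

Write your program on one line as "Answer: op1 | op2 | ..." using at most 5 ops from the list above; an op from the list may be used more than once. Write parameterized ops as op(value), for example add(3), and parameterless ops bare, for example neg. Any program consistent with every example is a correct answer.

add(6) | neg | abs | add(-7)

Check, running the answer program on each example:
  -45 -> -39 -> 39 -> 39 -> 32
  33 -> 39 -> -39 -> 39 -> 32
  -47 -> -41 -> 41 -> 41 -> 34
  -27 -> -21 -> 21 -> 21 -> 14
  0 -> 6 -> -6 -> 6 -> -1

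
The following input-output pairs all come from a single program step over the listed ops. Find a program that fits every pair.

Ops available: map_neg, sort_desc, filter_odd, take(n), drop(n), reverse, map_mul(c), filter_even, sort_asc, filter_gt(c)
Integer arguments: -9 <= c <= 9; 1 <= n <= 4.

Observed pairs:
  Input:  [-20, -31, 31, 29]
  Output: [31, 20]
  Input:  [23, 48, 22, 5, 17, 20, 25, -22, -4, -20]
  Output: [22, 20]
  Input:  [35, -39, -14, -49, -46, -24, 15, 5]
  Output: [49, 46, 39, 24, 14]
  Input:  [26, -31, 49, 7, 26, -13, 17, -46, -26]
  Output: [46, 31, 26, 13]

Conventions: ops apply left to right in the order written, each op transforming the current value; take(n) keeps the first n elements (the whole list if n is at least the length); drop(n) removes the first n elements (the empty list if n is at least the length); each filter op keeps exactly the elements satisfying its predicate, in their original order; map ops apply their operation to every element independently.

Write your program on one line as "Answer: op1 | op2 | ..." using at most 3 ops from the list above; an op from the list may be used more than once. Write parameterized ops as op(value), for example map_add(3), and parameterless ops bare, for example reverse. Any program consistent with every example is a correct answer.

map_neg | filter_gt(9) | sort_desc

Check, running the answer program on each example:
  [-20, -31, 31, 29] -> [20, 31, -31, -29] -> [20, 31] -> [31, 20]
  [23, 48, 22, 5, 17, 20, 25, -22, -4, -20] -> [-23, -48, -22, -5, -17, -20, -25, 22, 4, 20] -> [22, 20] -> [22, 20]
  [35, -39, -14, -49, -46, -24, 15, 5] -> [-35, 39, 14, 49, 46, 24, -15, -5] -> [39, 14, 49, 46, 24] -> [49, 46, 39, 24, 14]
  [26, -31, 49, 7, 26, -13, 17, -46, -26] -> [-26, 31, -49, -7, -26, 13, -17, 46, 26] -> [31, 13, 46, 26] -> [46, 31, 26, 13]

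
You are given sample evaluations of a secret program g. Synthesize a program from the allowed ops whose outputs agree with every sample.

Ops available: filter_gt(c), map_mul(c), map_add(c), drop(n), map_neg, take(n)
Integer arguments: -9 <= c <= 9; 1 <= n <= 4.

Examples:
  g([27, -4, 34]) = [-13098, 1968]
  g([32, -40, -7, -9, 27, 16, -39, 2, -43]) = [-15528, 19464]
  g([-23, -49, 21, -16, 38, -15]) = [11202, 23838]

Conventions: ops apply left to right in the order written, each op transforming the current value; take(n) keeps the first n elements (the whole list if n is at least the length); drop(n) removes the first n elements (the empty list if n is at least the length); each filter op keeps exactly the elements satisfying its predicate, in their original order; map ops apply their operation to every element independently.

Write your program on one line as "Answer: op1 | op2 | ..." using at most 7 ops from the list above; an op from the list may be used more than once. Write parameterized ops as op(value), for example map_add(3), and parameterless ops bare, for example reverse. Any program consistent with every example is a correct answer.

take(2) | map_neg | map_mul(-9) | map_mul(9) | map_add(-4) | map_mul(-6)

Check, running the answer program on each example:
  [27, -4, 34] -> [27, -4] -> [-27, 4] -> [243, -36] -> [2187, -324] -> [2183, -328] -> [-13098, 1968]
  [32, -40, -7, -9, 27, 16, -39, 2, -43] -> [32, -40] -> [-32, 40] -> [288, -360] -> [2592, -3240] -> [2588, -3244] -> [-15528, 19464]
  [-23, -49, 21, -16, 38, -15] -> [-23, -49] -> [23, 49] -> [-207, -441] -> [-1863, -3969] -> [-1867, -3973] -> [11202, 23838]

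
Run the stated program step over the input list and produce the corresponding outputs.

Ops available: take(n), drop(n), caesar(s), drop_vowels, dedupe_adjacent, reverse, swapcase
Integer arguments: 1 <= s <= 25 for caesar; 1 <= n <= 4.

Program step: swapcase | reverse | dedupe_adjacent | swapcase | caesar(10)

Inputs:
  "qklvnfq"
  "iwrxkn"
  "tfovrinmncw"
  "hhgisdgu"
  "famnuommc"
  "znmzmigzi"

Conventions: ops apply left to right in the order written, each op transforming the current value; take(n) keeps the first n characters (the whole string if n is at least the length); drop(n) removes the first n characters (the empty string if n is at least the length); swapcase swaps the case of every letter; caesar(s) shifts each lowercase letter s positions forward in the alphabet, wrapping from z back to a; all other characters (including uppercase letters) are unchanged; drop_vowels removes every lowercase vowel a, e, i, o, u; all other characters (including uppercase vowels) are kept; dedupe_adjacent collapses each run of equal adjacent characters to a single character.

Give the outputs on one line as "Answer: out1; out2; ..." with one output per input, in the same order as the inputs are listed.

Execution, op by op:
  "qklvnfq" -> "QKLVNFQ" -> "QFNVLKQ" -> "QFNVLKQ" -> "qfnvlkq" -> "apxfvua"
  "iwrxkn" -> "IWRXKN" -> "NKXRWI" -> "NKXRWI" -> "nkxrwi" -> "xuhbgs"
  "tfovrinmncw" -> "TFOVRINMNCW" -> "WCNMNIRVOFT" -> "WCNMNIRVOFT" -> "wcnmnirvoft" -> "gmxwxsbfypd"
  "hhgisdgu" -> "HHGISDGU" -> "UGDSIGHH" -> "UGDSIGH" -> "ugdsigh" -> "eqncsqr"
  "famnuommc" -> "FAMNUOMMC" -> "CMMOUNMAF" -> "CMOUNMAF" -> "cmounmaf" -> "mwyexwkp"
  "znmzmigzi" -> "ZNMZMIGZI" -> "IZGIMZMNZ" -> "IZGIMZMNZ" -> "izgimzmnz" -> "sjqswjwxj"

"apxfvua"; "xuhbgs"; "gmxwxsbfypd"; "eqncsqr"; "mwyexwkp"; "sjqswjwxj"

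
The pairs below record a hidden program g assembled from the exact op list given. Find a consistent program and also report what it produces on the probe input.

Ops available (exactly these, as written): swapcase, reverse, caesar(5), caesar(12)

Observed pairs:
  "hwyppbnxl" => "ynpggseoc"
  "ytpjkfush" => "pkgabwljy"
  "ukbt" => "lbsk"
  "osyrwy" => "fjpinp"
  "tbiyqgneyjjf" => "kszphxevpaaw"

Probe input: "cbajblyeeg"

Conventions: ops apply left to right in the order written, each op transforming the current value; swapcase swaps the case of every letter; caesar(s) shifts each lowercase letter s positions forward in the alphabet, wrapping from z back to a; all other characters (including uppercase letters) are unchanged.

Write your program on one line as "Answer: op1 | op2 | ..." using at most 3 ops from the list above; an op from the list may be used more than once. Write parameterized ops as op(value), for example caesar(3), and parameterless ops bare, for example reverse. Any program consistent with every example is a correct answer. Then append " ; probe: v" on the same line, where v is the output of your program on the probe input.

caesar(12) | caesar(5) ; probe: "tsrascpvvx"

Check, running the answer program on each example:
  "hwyppbnxl" -> "tikbbnzjx" -> "ynpggseoc"
  "ytpjkfush" -> "kfbvwrget" -> "pkgabwljy"
  "ukbt" -> "gwnf" -> "lbsk"
  "osyrwy" -> "aekdik" -> "fjpinp"
  "tbiyqgneyjjf" -> "fnukcszqkvvr" -> "kszphxevpaaw"
  probe: "cbajblyeeg" -> "onmvnxkqqs" -> "tsrascpvvx"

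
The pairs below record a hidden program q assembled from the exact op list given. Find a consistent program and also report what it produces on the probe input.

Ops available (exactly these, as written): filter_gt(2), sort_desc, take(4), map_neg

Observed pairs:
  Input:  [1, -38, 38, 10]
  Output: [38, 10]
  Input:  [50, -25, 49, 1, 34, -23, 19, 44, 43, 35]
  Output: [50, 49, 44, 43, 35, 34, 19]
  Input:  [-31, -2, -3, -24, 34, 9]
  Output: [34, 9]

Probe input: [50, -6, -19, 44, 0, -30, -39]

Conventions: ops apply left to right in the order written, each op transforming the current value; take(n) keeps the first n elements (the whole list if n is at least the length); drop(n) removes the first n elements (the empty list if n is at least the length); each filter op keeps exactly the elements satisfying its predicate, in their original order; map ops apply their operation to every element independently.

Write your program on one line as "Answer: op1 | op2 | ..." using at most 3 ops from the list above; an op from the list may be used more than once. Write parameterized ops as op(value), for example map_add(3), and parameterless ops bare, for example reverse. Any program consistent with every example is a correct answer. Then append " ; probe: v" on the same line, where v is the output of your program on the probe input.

sort_desc | filter_gt(2) ; probe: [50, 44]

Check, running the answer program on each example:
  [1, -38, 38, 10] -> [38, 10, 1, -38] -> [38, 10]
  [50, -25, 49, 1, 34, -23, 19, 44, 43, 35] -> [50, 49, 44, 43, 35, 34, 19, 1, -23, -25] -> [50, 49, 44, 43, 35, 34, 19]
  [-31, -2, -3, -24, 34, 9] -> [34, 9, -2, -3, -24, -31] -> [34, 9]
  probe: [50, -6, -19, 44, 0, -30, -39] -> [50, 44, 0, -6, -19, -30, -39] -> [50, 44]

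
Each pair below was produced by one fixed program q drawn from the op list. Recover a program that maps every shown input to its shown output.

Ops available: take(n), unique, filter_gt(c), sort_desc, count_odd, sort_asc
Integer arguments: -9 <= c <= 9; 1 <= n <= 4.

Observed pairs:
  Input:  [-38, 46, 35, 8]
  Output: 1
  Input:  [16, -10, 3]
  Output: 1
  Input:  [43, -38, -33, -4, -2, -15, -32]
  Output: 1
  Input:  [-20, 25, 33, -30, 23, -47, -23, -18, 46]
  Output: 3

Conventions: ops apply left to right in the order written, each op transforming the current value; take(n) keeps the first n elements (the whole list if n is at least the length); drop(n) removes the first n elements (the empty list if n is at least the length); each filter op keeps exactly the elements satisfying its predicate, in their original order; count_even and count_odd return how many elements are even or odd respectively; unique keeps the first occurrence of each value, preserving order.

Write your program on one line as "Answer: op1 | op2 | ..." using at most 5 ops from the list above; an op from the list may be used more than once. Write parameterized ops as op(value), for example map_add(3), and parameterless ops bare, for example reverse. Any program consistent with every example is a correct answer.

sort_desc | take(4) | filter_gt(-4) | count_odd

Check, running the answer program on each example:
  [-38, 46, 35, 8] -> [46, 35, 8, -38] -> [46, 35, 8, -38] -> [46, 35, 8] -> 1
  [16, -10, 3] -> [16, 3, -10] -> [16, 3, -10] -> [16, 3] -> 1
  [43, -38, -33, -4, -2, -15, -32] -> [43, -2, -4, -15, -32, -33, -38] -> [43, -2, -4, -15] -> [43, -2] -> 1
  [-20, 25, 33, -30, 23, -47, -23, -18, 46] -> [46, 33, 25, 23, -18, -20, -23, -30, -47] -> [46, 33, 25, 23] -> [46, 33, 25, 23] -> 3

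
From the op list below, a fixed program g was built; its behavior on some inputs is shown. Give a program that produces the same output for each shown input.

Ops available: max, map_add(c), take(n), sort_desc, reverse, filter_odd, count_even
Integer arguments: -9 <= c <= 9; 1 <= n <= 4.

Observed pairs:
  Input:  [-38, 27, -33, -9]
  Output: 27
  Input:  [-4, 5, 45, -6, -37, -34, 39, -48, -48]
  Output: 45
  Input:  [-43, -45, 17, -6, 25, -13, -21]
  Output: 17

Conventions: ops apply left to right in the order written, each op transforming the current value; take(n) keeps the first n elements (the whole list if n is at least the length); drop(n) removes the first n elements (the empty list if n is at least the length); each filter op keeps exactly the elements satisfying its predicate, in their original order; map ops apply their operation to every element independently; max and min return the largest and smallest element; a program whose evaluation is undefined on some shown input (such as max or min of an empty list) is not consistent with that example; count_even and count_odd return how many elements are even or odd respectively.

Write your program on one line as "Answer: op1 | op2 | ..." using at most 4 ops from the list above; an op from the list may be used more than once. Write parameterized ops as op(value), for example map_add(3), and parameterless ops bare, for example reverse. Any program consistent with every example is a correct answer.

take(4) | reverse | max

Check, running the answer program on each example:
  [-38, 27, -33, -9] -> [-38, 27, -33, -9] -> [-9, -33, 27, -38] -> 27
  [-4, 5, 45, -6, -37, -34, 39, -48, -48] -> [-4, 5, 45, -6] -> [-6, 45, 5, -4] -> 45
  [-43, -45, 17, -6, 25, -13, -21] -> [-43, -45, 17, -6] -> [-6, 17, -45, -43] -> 17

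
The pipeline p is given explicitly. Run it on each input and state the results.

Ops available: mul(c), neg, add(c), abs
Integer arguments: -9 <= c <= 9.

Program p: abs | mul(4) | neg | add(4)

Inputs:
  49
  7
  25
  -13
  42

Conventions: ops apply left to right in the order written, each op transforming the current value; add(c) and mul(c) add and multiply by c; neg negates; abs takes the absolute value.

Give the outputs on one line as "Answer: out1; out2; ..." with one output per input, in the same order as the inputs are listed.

-192; -24; -96; -48; -164

Execution, op by op:
  49 -> 49 -> 196 -> -196 -> -192
  7 -> 7 -> 28 -> -28 -> -24
  25 -> 25 -> 100 -> -100 -> -96
  -13 -> 13 -> 52 -> -52 -> -48
  42 -> 42 -> 168 -> -168 -> -164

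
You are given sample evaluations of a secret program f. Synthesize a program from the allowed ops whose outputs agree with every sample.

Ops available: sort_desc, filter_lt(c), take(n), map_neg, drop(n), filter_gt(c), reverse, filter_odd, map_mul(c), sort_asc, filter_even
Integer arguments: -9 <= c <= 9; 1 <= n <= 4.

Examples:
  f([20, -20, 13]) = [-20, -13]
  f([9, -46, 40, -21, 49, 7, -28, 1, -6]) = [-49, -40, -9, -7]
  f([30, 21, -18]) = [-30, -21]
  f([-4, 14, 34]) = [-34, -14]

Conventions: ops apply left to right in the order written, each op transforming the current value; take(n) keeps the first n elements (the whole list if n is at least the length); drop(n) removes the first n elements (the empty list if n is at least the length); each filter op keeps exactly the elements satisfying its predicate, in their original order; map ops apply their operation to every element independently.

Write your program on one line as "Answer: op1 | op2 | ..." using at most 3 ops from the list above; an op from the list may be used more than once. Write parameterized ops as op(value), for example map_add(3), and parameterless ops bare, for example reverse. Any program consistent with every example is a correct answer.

map_neg | filter_lt(-6) | sort_asc

Check, running the answer program on each example:
  [20, -20, 13] -> [-20, 20, -13] -> [-20, -13] -> [-20, -13]
  [9, -46, 40, -21, 49, 7, -28, 1, -6] -> [-9, 46, -40, 21, -49, -7, 28, -1, 6] -> [-9, -40, -49, -7] -> [-49, -40, -9, -7]
  [30, 21, -18] -> [-30, -21, 18] -> [-30, -21] -> [-30, -21]
  [-4, 14, 34] -> [4, -14, -34] -> [-14, -34] -> [-34, -14]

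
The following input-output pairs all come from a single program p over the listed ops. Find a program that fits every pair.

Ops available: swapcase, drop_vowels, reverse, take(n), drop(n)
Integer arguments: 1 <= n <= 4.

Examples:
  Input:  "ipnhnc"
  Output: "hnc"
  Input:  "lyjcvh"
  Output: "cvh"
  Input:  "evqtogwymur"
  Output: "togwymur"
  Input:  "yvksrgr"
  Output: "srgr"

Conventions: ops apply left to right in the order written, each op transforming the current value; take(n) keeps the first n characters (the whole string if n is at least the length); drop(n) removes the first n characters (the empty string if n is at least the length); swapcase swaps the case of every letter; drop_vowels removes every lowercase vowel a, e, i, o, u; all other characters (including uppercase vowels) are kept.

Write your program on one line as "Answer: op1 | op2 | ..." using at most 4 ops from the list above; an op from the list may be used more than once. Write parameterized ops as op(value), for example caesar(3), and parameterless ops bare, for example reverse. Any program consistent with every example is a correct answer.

swapcase | drop(2) | drop(1) | swapcase

Check, running the answer program on each example:
  "ipnhnc" -> "IPNHNC" -> "NHNC" -> "HNC" -> "hnc"
  "lyjcvh" -> "LYJCVH" -> "JCVH" -> "CVH" -> "cvh"
  "evqtogwymur" -> "EVQTOGWYMUR" -> "QTOGWYMUR" -> "TOGWYMUR" -> "togwymur"
  "yvksrgr" -> "YVKSRGR" -> "KSRGR" -> "SRGR" -> "srgr"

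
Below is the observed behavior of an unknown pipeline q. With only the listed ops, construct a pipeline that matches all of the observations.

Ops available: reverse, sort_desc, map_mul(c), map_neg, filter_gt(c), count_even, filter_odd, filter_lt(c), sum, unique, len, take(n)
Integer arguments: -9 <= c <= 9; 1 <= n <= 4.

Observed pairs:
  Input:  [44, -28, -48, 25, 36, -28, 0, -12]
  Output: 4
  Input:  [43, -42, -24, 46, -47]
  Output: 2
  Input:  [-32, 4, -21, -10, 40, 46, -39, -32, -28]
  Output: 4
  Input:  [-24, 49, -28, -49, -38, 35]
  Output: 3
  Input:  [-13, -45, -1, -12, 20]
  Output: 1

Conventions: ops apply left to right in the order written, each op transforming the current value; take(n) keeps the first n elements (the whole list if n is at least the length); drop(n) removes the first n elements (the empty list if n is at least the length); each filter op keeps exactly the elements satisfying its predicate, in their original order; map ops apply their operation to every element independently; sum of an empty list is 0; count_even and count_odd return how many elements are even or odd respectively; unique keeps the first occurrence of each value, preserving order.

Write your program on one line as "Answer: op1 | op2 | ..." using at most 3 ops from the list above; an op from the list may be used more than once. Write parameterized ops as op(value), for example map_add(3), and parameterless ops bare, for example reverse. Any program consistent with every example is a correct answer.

filter_lt(8) | unique | count_even

Check, running the answer program on each example:
  [44, -28, -48, 25, 36, -28, 0, -12] -> [-28, -48, -28, 0, -12] -> [-28, -48, 0, -12] -> 4
  [43, -42, -24, 46, -47] -> [-42, -24, -47] -> [-42, -24, -47] -> 2
  [-32, 4, -21, -10, 40, 46, -39, -32, -28] -> [-32, 4, -21, -10, -39, -32, -28] -> [-32, 4, -21, -10, -39, -28] -> 4
  [-24, 49, -28, -49, -38, 35] -> [-24, -28, -49, -38] -> [-24, -28, -49, -38] -> 3
  [-13, -45, -1, -12, 20] -> [-13, -45, -1, -12] -> [-13, -45, -1, -12] -> 1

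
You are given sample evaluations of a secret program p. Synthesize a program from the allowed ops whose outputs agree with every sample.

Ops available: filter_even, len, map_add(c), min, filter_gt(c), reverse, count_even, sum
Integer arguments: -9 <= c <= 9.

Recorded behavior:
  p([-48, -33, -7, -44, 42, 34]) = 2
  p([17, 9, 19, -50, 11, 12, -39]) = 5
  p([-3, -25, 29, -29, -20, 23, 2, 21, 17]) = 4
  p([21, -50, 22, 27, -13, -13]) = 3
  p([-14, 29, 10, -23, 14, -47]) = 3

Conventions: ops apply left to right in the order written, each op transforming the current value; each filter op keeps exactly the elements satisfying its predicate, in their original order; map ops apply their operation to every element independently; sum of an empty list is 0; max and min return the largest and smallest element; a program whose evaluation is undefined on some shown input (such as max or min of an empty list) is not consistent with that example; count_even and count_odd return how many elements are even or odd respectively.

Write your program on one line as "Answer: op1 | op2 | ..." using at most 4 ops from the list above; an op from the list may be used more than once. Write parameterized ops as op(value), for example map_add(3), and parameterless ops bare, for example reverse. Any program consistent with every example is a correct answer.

filter_gt(2) | map_add(3) | len

Check, running the answer program on each example:
  [-48, -33, -7, -44, 42, 34] -> [42, 34] -> [45, 37] -> 2
  [17, 9, 19, -50, 11, 12, -39] -> [17, 9, 19, 11, 12] -> [20, 12, 22, 14, 15] -> 5
  [-3, -25, 29, -29, -20, 23, 2, 21, 17] -> [29, 23, 21, 17] -> [32, 26, 24, 20] -> 4
  [21, -50, 22, 27, -13, -13] -> [21, 22, 27] -> [24, 25, 30] -> 3
  [-14, 29, 10, -23, 14, -47] -> [29, 10, 14] -> [32, 13, 17] -> 3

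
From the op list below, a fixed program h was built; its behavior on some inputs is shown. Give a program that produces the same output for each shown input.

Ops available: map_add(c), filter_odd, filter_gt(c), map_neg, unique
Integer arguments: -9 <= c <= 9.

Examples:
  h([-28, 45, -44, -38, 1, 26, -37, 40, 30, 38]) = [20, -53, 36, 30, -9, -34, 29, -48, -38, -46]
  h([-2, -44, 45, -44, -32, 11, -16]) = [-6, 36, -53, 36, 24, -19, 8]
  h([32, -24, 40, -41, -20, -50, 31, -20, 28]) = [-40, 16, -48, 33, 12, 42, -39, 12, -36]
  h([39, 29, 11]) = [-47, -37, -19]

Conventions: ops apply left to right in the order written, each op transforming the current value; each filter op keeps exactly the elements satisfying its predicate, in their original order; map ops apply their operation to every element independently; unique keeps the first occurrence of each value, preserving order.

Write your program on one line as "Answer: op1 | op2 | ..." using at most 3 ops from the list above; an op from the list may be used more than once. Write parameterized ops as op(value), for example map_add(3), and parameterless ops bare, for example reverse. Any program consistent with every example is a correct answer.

map_neg | map_add(-8)

Check, running the answer program on each example:
  [-28, 45, -44, -38, 1, 26, -37, 40, 30, 38] -> [28, -45, 44, 38, -1, -26, 37, -40, -30, -38] -> [20, -53, 36, 30, -9, -34, 29, -48, -38, -46]
  [-2, -44, 45, -44, -32, 11, -16] -> [2, 44, -45, 44, 32, -11, 16] -> [-6, 36, -53, 36, 24, -19, 8]
  [32, -24, 40, -41, -20, -50, 31, -20, 28] -> [-32, 24, -40, 41, 20, 50, -31, 20, -28] -> [-40, 16, -48, 33, 12, 42, -39, 12, -36]
  [39, 29, 11] -> [-39, -29, -11] -> [-47, -37, -19]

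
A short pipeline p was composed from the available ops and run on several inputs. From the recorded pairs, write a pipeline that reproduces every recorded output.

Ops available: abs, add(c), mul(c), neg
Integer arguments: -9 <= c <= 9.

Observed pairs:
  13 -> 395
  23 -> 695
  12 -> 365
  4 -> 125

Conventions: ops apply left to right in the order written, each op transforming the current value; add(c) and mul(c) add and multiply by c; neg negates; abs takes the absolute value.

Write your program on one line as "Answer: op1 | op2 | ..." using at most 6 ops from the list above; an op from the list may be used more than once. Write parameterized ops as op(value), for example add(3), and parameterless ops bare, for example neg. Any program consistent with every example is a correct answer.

mul(-6) | abs | mul(5) | neg | add(-5) | neg

Check, running the answer program on each example:
  13 -> -78 -> 78 -> 390 -> -390 -> -395 -> 395
  23 -> -138 -> 138 -> 690 -> -690 -> -695 -> 695
  12 -> -72 -> 72 -> 360 -> -360 -> -365 -> 365
  4 -> -24 -> 24 -> 120 -> -120 -> -125 -> 125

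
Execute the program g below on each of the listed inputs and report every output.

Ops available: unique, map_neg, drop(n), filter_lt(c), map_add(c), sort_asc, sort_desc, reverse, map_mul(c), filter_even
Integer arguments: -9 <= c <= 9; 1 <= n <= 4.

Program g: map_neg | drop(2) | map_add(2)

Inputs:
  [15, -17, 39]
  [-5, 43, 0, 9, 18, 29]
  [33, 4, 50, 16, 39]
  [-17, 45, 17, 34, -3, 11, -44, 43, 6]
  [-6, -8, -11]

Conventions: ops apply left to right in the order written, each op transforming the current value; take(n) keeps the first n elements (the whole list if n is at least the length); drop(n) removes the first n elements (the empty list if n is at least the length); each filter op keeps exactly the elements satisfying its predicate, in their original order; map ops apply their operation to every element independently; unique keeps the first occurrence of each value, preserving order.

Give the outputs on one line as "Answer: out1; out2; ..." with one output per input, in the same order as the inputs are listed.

Execution, op by op:
  [15, -17, 39] -> [-15, 17, -39] -> [-39] -> [-37]
  [-5, 43, 0, 9, 18, 29] -> [5, -43, 0, -9, -18, -29] -> [0, -9, -18, -29] -> [2, -7, -16, -27]
  [33, 4, 50, 16, 39] -> [-33, -4, -50, -16, -39] -> [-50, -16, -39] -> [-48, -14, -37]
  [-17, 45, 17, 34, -3, 11, -44, 43, 6] -> [17, -45, -17, -34, 3, -11, 44, -43, -6] -> [-17, -34, 3, -11, 44, -43, -6] -> [-15, -32, 5, -9, 46, -41, -4]
  [-6, -8, -11] -> [6, 8, 11] -> [11] -> [13]

[-37]; [2, -7, -16, -27]; [-48, -14, -37]; [-15, -32, 5, -9, 46, -41, -4]; [13]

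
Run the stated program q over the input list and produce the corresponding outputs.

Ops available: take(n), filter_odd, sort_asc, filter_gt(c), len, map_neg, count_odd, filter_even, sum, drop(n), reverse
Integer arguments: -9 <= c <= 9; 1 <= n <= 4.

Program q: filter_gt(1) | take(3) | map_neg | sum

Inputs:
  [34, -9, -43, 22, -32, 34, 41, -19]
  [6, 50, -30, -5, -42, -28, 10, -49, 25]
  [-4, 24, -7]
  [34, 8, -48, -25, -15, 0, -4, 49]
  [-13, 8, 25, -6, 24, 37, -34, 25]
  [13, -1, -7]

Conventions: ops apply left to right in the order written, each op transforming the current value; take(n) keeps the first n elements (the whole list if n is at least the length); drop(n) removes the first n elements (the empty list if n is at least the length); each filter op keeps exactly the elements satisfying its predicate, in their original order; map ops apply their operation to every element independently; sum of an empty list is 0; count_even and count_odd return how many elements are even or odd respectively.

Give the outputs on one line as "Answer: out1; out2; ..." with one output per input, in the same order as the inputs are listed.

-90; -66; -24; -91; -57; -13

Execution, op by op:
  [34, -9, -43, 22, -32, 34, 41, -19] -> [34, 22, 34, 41] -> [34, 22, 34] -> [-34, -22, -34] -> -90
  [6, 50, -30, -5, -42, -28, 10, -49, 25] -> [6, 50, 10, 25] -> [6, 50, 10] -> [-6, -50, -10] -> -66
  [-4, 24, -7] -> [24] -> [24] -> [-24] -> -24
  [34, 8, -48, -25, -15, 0, -4, 49] -> [34, 8, 49] -> [34, 8, 49] -> [-34, -8, -49] -> -91
  [-13, 8, 25, -6, 24, 37, -34, 25] -> [8, 25, 24, 37, 25] -> [8, 25, 24] -> [-8, -25, -24] -> -57
  [13, -1, -7] -> [13] -> [13] -> [-13] -> -13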